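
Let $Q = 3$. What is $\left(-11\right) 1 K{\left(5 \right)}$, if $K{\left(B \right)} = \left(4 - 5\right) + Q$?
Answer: $-22$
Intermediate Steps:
$K{\left(B \right)} = 2$ ($K{\left(B \right)} = \left(4 - 5\right) + 3 = -1 + 3 = 2$)
$\left(-11\right) 1 K{\left(5 \right)} = \left(-11\right) 1 \cdot 2 = \left(-11\right) 2 = -22$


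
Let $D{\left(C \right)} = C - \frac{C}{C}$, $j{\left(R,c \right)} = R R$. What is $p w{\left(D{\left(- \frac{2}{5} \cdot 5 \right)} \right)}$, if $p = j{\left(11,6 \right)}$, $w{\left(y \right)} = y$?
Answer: $-363$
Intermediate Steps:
$j{\left(R,c \right)} = R^{2}$
$D{\left(C \right)} = -1 + C$ ($D{\left(C \right)} = C - 1 = -1 + C$)
$p = 121$ ($p = 11^{2} = 121$)
$p w{\left(D{\left(- \frac{2}{5} \cdot 5 \right)} \right)} = 121 \left(-1 + - \frac{2}{5} \cdot 5\right) = 121 \left(-1 + \left(-2\right) \frac{1}{5} \cdot 5\right) = 121 \left(-1 - 2\right) = 121 \left(-3\right) = -363$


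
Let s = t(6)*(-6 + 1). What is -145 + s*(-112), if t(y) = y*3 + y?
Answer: 13295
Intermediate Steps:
t(y) = 4*y (t(y) = 3*y + y = 4*y)
s = -120 (s = (4*6)*(-6 + 1) = 24*(-5) = -120)
-145 + s*(-112) = -145 - 120*(-112) = -145 + 13440 = 13295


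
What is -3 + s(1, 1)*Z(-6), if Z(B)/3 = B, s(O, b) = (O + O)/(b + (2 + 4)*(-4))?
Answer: -33/23 ≈ -1.4348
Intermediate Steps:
s(O, b) = 2*O/(-24 + b) (s(O, b) = (2*O)/(b + 6*(-4)) = (2*O)/(b - 24) = (2*O)/(-24 + b) = 2*O/(-24 + b))
Z(B) = 3*B
-3 + s(1, 1)*Z(-6) = -3 + (2*1/(-24 + 1))*(3*(-6)) = -3 + (2*1/(-23))*(-18) = -3 + (2*1*(-1/23))*(-18) = -3 - 2/23*(-18) = -3 + 36/23 = -33/23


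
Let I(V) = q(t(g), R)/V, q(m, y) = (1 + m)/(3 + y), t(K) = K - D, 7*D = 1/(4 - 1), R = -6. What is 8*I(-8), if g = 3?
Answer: 83/63 ≈ 1.3175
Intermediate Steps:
D = 1/21 (D = 1/(7*(4 - 1)) = (⅐)/3 = (⅐)*(⅓) = 1/21 ≈ 0.047619)
t(K) = -1/21 + K (t(K) = K - 1*1/21 = K - 1/21 = -1/21 + K)
q(m, y) = (1 + m)/(3 + y)
I(V) = -83/(63*V) (I(V) = ((1 + (-1/21 + 3))/(3 - 6))/V = ((1 + 62/21)/(-3))/V = (-⅓*83/21)/V = -83/(63*V))
8*I(-8) = 8*(-83/63/(-8)) = 8*(-83/63*(-⅛)) = 8*(83/504) = 83/63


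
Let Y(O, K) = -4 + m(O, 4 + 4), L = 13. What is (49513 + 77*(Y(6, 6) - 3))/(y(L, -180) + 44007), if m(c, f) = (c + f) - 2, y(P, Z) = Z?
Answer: 49898/43827 ≈ 1.1385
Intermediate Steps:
m(c, f) = -2 + c + f
Y(O, K) = 2 + O (Y(O, K) = -4 + (-2 + O + (4 + 4)) = -4 + (-2 + O + 8) = -4 + (6 + O) = 2 + O)
(49513 + 77*(Y(6, 6) - 3))/(y(L, -180) + 44007) = (49513 + 77*((2 + 6) - 3))/(-180 + 44007) = (49513 + 77*(8 - 3))/43827 = (49513 + 77*5)*(1/43827) = (49513 + 385)*(1/43827) = 49898*(1/43827) = 49898/43827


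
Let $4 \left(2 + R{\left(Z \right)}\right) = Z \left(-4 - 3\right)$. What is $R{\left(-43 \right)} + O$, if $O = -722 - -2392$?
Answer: $\frac{6973}{4} \approx 1743.3$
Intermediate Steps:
$R{\left(Z \right)} = -2 - \frac{7 Z}{4}$ ($R{\left(Z \right)} = -2 + \frac{Z \left(-4 - 3\right)}{4} = -2 + \frac{Z \left(-7\right)}{4} = -2 + \frac{\left(-7\right) Z}{4} = -2 - \frac{7 Z}{4}$)
$O = 1670$ ($O = -722 + 2392 = 1670$)
$R{\left(-43 \right)} + O = \left(-2 - - \frac{301}{4}\right) + 1670 = \left(-2 + \frac{301}{4}\right) + 1670 = \frac{293}{4} + 1670 = \frac{6973}{4}$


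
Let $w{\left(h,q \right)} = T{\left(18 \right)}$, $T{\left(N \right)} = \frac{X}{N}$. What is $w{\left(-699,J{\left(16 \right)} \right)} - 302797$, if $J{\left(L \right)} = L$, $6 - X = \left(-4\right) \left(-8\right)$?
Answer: $- \frac{2725186}{9} \approx -3.028 \cdot 10^{5}$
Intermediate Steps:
$X = -26$ ($X = 6 - \left(-4\right) \left(-8\right) = 6 - 32 = -26$)
$T{\left(N \right)} = - \frac{26}{N}$
$w{\left(h,q \right)} = - \frac{13}{9}$ ($w{\left(h,q \right)} = - \frac{26}{18} = \left(-26\right) \frac{1}{18} = - \frac{13}{9}$)
$w{\left(-699,J{\left(16 \right)} \right)} - 302797 = - \frac{13}{9} - 302797 = - \frac{2725186}{9}$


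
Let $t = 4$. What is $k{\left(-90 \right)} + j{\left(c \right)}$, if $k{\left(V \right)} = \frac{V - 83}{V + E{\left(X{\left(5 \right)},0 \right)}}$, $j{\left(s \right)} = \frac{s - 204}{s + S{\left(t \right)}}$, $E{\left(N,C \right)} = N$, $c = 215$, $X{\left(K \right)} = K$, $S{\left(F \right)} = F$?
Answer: $\frac{38822}{18615} \approx 2.0855$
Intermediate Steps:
$j{\left(s \right)} = \frac{-204 + s}{4 + s}$ ($j{\left(s \right)} = \frac{s - 204}{s + 4} = \frac{-204 + s}{4 + s}$)
$k{\left(V \right)} = \frac{-83 + V}{5 + V}$ ($k{\left(V \right)} = \frac{V - 83}{V + 5} = \frac{-83 + V}{5 + V}$)
$k{\left(-90 \right)} + j{\left(c \right)} = \frac{-83 - 90}{5 - 90} + \frac{-204 + 215}{4 + 215} = \frac{1}{-85} \left(-173\right) + \frac{1}{219} \cdot 11 = \left(- \frac{1}{85}\right) \left(-173\right) + \frac{1}{219} \cdot 11 = \frac{173}{85} + \frac{11}{219} = \frac{38822}{18615}$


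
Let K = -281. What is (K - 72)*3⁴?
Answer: -28593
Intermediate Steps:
(K - 72)*3⁴ = (-281 - 72)*3⁴ = -353*81 = -28593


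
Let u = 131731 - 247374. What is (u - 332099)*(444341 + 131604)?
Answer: -257874766190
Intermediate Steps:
u = -115643
(u - 332099)*(444341 + 131604) = (-115643 - 332099)*(444341 + 131604) = -447742*575945 = -257874766190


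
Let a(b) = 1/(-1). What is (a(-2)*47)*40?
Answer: -1880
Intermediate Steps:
a(b) = -1
(a(-2)*47)*40 = -1*47*40 = -47*40 = -1880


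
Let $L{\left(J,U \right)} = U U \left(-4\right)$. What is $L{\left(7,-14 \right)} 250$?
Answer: $-196000$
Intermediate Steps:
$L{\left(J,U \right)} = - 4 U^{2}$ ($L{\left(J,U \right)} = U^{2} \left(-4\right) = - 4 U^{2}$)
$L{\left(7,-14 \right)} 250 = - 4 \left(-14\right)^{2} \cdot 250 = \left(-4\right) 196 \cdot 250 = \left(-784\right) 250 = -196000$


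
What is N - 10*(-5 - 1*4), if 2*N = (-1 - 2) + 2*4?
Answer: 185/2 ≈ 92.500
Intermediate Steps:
N = 5/2 (N = ((-1 - 2) + 2*4)/2 = (-3 + 8)/2 = (½)*5 = 5/2 ≈ 2.5000)
N - 10*(-5 - 1*4) = 5/2 - 10*(-5 - 1*4) = 5/2 - 10*(-5 - 4) = 5/2 - 10*(-9) = 5/2 + 90 = 185/2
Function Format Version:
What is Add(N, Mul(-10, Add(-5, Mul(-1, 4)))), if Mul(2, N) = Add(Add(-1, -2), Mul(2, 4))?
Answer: Rational(185, 2) ≈ 92.500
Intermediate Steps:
N = Rational(5, 2) (N = Mul(Rational(1, 2), Add(Add(-1, -2), Mul(2, 4))) = Mul(Rational(1, 2), Add(-3, 8)) = Mul(Rational(1, 2), 5) = Rational(5, 2) ≈ 2.5000)
Add(N, Mul(-10, Add(-5, Mul(-1, 4)))) = Add(Rational(5, 2), Mul(-10, Add(-5, Mul(-1, 4)))) = Add(Rational(5, 2), Mul(-10, Add(-5, -4))) = Add(Rational(5, 2), Mul(-10, -9)) = Add(Rational(5, 2), 90) = Rational(185, 2)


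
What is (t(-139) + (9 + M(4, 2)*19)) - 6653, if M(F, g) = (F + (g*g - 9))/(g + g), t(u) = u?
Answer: -27151/4 ≈ -6787.8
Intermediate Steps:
M(F, g) = (-9 + F + g²)/(2*g) (M(F, g) = (F + (g² - 9))/((2*g)) = (F + (-9 + g²))*(1/(2*g)) = (-9 + F + g²)*(1/(2*g)) = (-9 + F + g²)/(2*g))
(t(-139) + (9 + M(4, 2)*19)) - 6653 = (-139 + (9 + ((½)*(-9 + 4 + 2²)/2)*19)) - 6653 = (-139 + (9 + ((½)*(½)*(-9 + 4 + 4))*19)) - 6653 = (-139 + (9 + ((½)*(½)*(-1))*19)) - 6653 = (-139 + (9 - ¼*19)) - 6653 = (-139 + (9 - 19/4)) - 6653 = (-139 + 17/4) - 6653 = -539/4 - 6653 = -27151/4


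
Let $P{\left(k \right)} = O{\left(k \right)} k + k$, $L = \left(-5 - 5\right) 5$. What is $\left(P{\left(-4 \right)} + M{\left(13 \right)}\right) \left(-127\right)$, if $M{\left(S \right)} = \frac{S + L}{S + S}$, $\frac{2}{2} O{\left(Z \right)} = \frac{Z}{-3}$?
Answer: $\frac{106553}{78} \approx 1366.1$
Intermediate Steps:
$L = -50$ ($L = \left(-10\right) 5 = -50$)
$O{\left(Z \right)} = - \frac{Z}{3}$ ($O{\left(Z \right)} = \frac{Z}{-3} = Z \left(- \frac{1}{3}\right) = - \frac{Z}{3}$)
$P{\left(k \right)} = k - \frac{k^{2}}{3}$ ($P{\left(k \right)} = - \frac{k}{3} k + k = - \frac{k^{2}}{3} + k = k - \frac{k^{2}}{3}$)
$M{\left(S \right)} = \frac{-50 + S}{2 S}$ ($M{\left(S \right)} = \frac{S - 50}{S + S} = \frac{-50 + S}{2 S}$)
$\left(P{\left(-4 \right)} + M{\left(13 \right)}\right) \left(-127\right) = \left(\frac{1}{3} \left(-4\right) \left(3 - -4\right) + \frac{-50 + 13}{2 \cdot 13}\right) \left(-127\right) = \left(\frac{1}{3} \left(-4\right) \left(3 + 4\right) + \frac{1}{2} \cdot \frac{1}{13} \left(-37\right)\right) \left(-127\right) = \left(\frac{1}{3} \left(-4\right) 7 - \frac{37}{26}\right) \left(-127\right) = \left(- \frac{28}{3} - \frac{37}{26}\right) \left(-127\right) = \left(- \frac{839}{78}\right) \left(-127\right) = \frac{106553}{78}$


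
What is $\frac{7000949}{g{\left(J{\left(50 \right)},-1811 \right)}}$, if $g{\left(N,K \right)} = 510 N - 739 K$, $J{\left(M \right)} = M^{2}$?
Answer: $\frac{7000949}{2613329} \approx 2.6789$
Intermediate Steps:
$g{\left(N,K \right)} = - 739 K + 510 N$
$\frac{7000949}{g{\left(J{\left(50 \right)},-1811 \right)}} = \frac{7000949}{\left(-739\right) \left(-1811\right) + 510 \cdot 50^{2}} = \frac{7000949}{1338329 + 510 \cdot 2500} = \frac{7000949}{1338329 + 1275000} = \frac{7000949}{2613329}$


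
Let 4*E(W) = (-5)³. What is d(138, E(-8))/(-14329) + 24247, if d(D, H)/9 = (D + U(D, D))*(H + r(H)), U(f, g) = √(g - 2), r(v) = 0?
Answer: 30215137/1246 + 1125*√34/28658 ≈ 24250.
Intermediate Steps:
U(f, g) = √(-2 + g)
E(W) = -125/4 (E(W) = (¼)*(-5)³ = (¼)*(-125) = -125/4)
d(D, H) = 9*H*(D + √(-2 + D)) (d(D, H) = 9*((D + √(-2 + D))*(H + 0)) = 9*((D + √(-2 + D))*H) = 9*(H*(D + √(-2 + D))) = 9*H*(D + √(-2 + D)))
d(138, E(-8))/(-14329) + 24247 = (9*(-125/4)*(138 + √(-2 + 138)))/(-14329) + 24247 = (9*(-125/4)*(138 + √136))*(-1/14329) + 24247 = (9*(-125/4)*(138 + 2*√34))*(-1/14329) + 24247 = (-77625/2 - 1125*√34/2)*(-1/14329) + 24247 = (3375/1246 + 1125*√34/28658) + 24247 = 30215137/1246 + 1125*√34/28658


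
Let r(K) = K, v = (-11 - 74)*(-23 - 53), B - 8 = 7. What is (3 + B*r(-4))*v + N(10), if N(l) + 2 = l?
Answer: -368212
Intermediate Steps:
B = 15 (B = 8 + 7 = 15)
N(l) = -2 + l
v = 6460 (v = -85*(-76) = 6460)
(3 + B*r(-4))*v + N(10) = (3 + 15*(-4))*6460 + (-2 + 10) = (3 - 60)*6460 + 8 = -57*6460 + 8 = -368220 + 8 = -368212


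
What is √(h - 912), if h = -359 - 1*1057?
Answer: 2*I*√582 ≈ 48.249*I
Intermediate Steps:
h = -1416 (h = -359 - 1057 = -1416)
√(h - 912) = √(-1416 - 912) = √(-2328) = 2*I*√582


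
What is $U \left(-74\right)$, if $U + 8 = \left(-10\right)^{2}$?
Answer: $-6808$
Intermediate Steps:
$U = 92$ ($U = -8 + \left(-10\right)^{2} = -8 + 100 = 92$)
$U \left(-74\right) = 92 \left(-74\right) = -6808$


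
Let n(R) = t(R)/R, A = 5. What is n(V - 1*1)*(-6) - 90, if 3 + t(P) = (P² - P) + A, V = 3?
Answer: -102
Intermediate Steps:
t(P) = 2 + P² - P (t(P) = -3 + ((P² - P) + 5) = -3 + (5 + P² - P) = 2 + P² - P)
n(R) = (2 + R² - R)/R
n(V - 1*1)*(-6) - 90 = (-1 + (3 - 1*1) + 2/(3 - 1*1))*(-6) - 90 = (-1 + (3 - 1) + 2/(3 - 1))*(-6) - 90 = (-1 + 2 + 2/2)*(-6) - 90 = (-1 + 2 + 2*(½))*(-6) - 90 = (-1 + 2 + 1)*(-6) - 90 = 2*(-6) - 90 = -12 - 90 = -102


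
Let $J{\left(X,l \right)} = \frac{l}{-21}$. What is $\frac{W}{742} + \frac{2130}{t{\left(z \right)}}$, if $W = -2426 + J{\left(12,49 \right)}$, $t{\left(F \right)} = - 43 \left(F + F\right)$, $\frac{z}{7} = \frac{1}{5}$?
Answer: $- \frac{2006605}{95718} \approx -20.964$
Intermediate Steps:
$z = \frac{7}{5} \approx 1.4$
$t{\left(F \right)} = - 86 F$ ($t{\left(F \right)} = - 43 \cdot 2 F = - 86 F$)
$J{\left(X,l \right)} = - \frac{l}{21}$ ($J{\left(X,l \right)} = l \left(- \frac{1}{21}\right) = - \frac{l}{21}$)
$W = - \frac{7285}{3}$ ($W = -2426 - \frac{7}{3} = - \frac{7285}{3} \approx -2428.3$)
$\frac{W}{742} + \frac{2130}{t{\left(z \right)}} = - \frac{7285}{3 \cdot 742} + \frac{2130}{\left(-86\right) \frac{7}{5}} = \left(- \frac{7285}{3}\right) \frac{1}{742} + \frac{2130}{- \frac{602}{5}} = - \frac{7285}{2226} + 2130 \left(- \frac{5}{602}\right) = - \frac{7285}{2226} - \frac{5325}{301} = - \frac{2006605}{95718}$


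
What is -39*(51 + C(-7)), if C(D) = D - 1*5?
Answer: -1521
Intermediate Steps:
C(D) = -5 + D (C(D) = D - 5 = -5 + D)
-39*(51 + C(-7)) = -39*(51 + (-5 - 7)) = -39*(51 - 12) = -39*39 = -1521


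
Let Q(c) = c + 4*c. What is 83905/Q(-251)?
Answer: -16781/251 ≈ -66.857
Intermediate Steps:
Q(c) = 5*c
83905/Q(-251) = 83905/((5*(-251))) = 83905/(-1255) = 83905*(-1/1255) = -16781/251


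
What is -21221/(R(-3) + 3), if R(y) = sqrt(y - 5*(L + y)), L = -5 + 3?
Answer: 63663/13 - 21221*sqrt(22)/13 ≈ -2759.4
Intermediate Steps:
L = -2
R(y) = sqrt(10 - 4*y) (R(y) = sqrt(y - 5*(-2 + y)) = sqrt(y + (10 - 5*y)) = sqrt(10 - 4*y))
-21221/(R(-3) + 3) = -21221/(sqrt(10 - 4*(-3)) + 3) = -21221/(sqrt(10 + 12) + 3) = -21221/(sqrt(22) + 3) = -21221/(3 + sqrt(22))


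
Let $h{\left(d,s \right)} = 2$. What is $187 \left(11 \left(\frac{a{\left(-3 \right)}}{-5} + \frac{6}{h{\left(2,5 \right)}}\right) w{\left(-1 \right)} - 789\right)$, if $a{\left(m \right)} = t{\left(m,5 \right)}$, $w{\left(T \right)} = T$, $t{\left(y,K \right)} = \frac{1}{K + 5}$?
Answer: $- \frac{7683643}{50} \approx -1.5367 \cdot 10^{5}$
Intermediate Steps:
$t{\left(y,K \right)} = \frac{1}{5 + K}$
$a{\left(m \right)} = \frac{1}{10}$ ($a{\left(m \right)} = \frac{1}{5 + 5} = \frac{1}{10}$)
$187 \left(11 \left(\frac{a{\left(-3 \right)}}{-5} + \frac{6}{h{\left(2,5 \right)}}\right) w{\left(-1 \right)} - 789\right) = 187 \left(11 \left(\frac{1}{10 \left(-5\right)} + \frac{6}{2}\right) \left(-1\right) - 789\right) = 187 \left(11 \left(\frac{1}{10} \left(- \frac{1}{5}\right) + 6 \cdot \frac{1}{2}\right) \left(-1\right) - 789\right) = 187 \left(11 \left(- \frac{1}{50} + 3\right) \left(-1\right) - 789\right) = 187 \left(11 \cdot \frac{149}{50} \left(-1\right) - 789\right) = 187 \left(\frac{1639}{50} \left(-1\right) - 789\right) = 187 \left(- \frac{1639}{50} - 789\right) = 187 \left(- \frac{41089}{50}\right) = - \frac{7683643}{50}$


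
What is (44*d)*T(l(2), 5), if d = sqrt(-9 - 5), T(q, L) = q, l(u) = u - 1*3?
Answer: -44*I*sqrt(14) ≈ -164.63*I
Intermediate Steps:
l(u) = -3 + u (l(u) = u - 3 = -3 + u)
d = I*sqrt(14) (d = sqrt(-14) = I*sqrt(14) ≈ 3.7417*I)
(44*d)*T(l(2), 5) = (44*(I*sqrt(14)))*(-3 + 2) = (44*I*sqrt(14))*(-1) = -44*I*sqrt(14)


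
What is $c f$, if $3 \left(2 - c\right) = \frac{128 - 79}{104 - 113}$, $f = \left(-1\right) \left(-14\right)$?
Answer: $\frac{1442}{27} \approx 53.407$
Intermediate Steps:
$f = 14$
$c = \frac{103}{27}$ ($c = 2 - \frac{\left(128 - 79\right) \frac{1}{104 - 113}}{3} = 2 - \frac{49 \frac{1}{-9}}{3} = 2 - \frac{49 \left(- \frac{1}{9}\right)}{3} = 2 - - \frac{49}{27} = 2 + \frac{49}{27} = \frac{103}{27} \approx 3.8148$)
$c f = \frac{103}{27} \cdot 14 = \frac{1442}{27}$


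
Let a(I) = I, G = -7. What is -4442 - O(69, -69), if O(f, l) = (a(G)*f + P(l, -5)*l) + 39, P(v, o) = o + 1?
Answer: -4274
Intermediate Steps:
P(v, o) = 1 + o
O(f, l) = 39 - 7*f - 4*l (O(f, l) = (-7*f + (1 - 5)*l) + 39 = (-7*f - 4*l) + 39 = 39 - 7*f - 4*l)
-4442 - O(69, -69) = -4442 - (39 - 7*69 - 4*(-69)) = -4442 - (39 - 483 + 276) = -4442 - 1*(-168) = -4442 + 168 = -4274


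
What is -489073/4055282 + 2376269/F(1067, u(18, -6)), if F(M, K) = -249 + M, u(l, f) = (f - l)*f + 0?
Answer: 141706482958/48782657 ≈ 2904.9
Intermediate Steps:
u(l, f) = f*(f - l) (u(l, f) = f*(f - l) + 0 = f*(f - l))
-489073/4055282 + 2376269/F(1067, u(18, -6)) = -489073/4055282 + 2376269/(-249 + 1067) = -489073*1/4055282 + 2376269/818 = -28769/238546 + 2376269*(1/818) = -28769/238546 + 2376269/818 = 141706482958/48782657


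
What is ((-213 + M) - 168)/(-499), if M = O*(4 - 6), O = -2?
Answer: 377/499 ≈ 0.75551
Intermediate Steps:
M = 4 (M = -2*(4 - 6) = -2*(-2) = 4)
((-213 + M) - 168)/(-499) = ((-213 + 4) - 168)/(-499) = (-209 - 168)*(-1/499) = -377*(-1/499) = 377/499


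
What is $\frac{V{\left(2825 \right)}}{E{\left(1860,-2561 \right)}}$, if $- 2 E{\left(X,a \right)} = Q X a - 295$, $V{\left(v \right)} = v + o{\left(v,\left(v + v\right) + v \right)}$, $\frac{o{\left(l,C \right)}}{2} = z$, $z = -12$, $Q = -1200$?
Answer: $- \frac{5602}{5716151705} \approx -9.8003 \cdot 10^{-7}$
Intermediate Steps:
$o{\left(l,C \right)} = -24$ ($o{\left(l,C \right)} = 2 \left(-12\right) = -24$)
$V{\left(v \right)} = -24 + v$ ($V{\left(v \right)} = v - 24 = -24 + v$)
$E{\left(X,a \right)} = \frac{295}{2} + 600 X a$ ($E{\left(X,a \right)} = - \frac{- 1200 X a - 295}{2} = - \frac{-295 - 1200 X a}{2} = \frac{295}{2} + 600 X a$)
$\frac{V{\left(2825 \right)}}{E{\left(1860,-2561 \right)}} = \frac{-24 + 2825}{\frac{295}{2} + 600 \cdot 1860 \left(-2561\right)} = \frac{2801}{\frac{295}{2} - 2858076000} = \frac{2801}{- \frac{5716151705}{2}} = 2801 \left(- \frac{2}{5716151705}\right) = - \frac{5602}{5716151705}$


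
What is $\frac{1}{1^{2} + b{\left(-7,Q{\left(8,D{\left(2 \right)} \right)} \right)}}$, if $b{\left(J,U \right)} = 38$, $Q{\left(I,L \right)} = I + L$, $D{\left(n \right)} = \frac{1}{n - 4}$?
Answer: $\frac{1}{39} \approx 0.025641$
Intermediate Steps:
$D{\left(n \right)} = \frac{1}{-4 + n}$
$\frac{1}{1^{2} + b{\left(-7,Q{\left(8,D{\left(2 \right)} \right)} \right)}} = \frac{1}{1^{2} + 38} = \frac{1}{1 + 38} = \frac{1}{39}$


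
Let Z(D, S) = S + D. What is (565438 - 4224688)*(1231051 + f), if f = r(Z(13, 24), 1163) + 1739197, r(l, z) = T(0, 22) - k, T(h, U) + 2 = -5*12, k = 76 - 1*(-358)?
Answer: -10867065006000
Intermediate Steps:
k = 434 (k = 76 + 358 = 434)
T(h, U) = -62 (T(h, U) = -2 - 5*12 = -2 - 60 = -62)
Z(D, S) = D + S
r(l, z) = -496 (r(l, z) = -62 - 1*434 = -62 - 434 = -496)
f = 1738701 (f = -496 + 1739197 = 1738701)
(565438 - 4224688)*(1231051 + f) = (565438 - 4224688)*(1231051 + 1738701) = -3659250*2969752 = -10867065006000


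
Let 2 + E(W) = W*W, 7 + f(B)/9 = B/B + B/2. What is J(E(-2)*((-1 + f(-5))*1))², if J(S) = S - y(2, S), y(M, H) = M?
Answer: 24649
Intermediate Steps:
f(B) = -54 + 9*B/2 (f(B) = -63 + 9*(B/B + B/2) = -63 + 9*(1 + B*(½)) = -63 + 9*(1 + B/2) = -63 + (9 + 9*B/2) = -54 + 9*B/2)
E(W) = -2 + W² (E(W) = -2 + W*W = -2 + W²)
J(S) = -2 + S (J(S) = S - 1*2 = S - 2 = -2 + S)
J(E(-2)*((-1 + f(-5))*1))² = (-2 + (-2 + (-2)²)*((-1 + (-54 + (9/2)*(-5)))*1))² = (-2 + (-2 + 4)*((-1 + (-54 - 45/2))*1))² = (-2 + 2*((-1 - 153/2)*1))² = (-2 + 2*(-155/2*1))² = (-2 + 2*(-155/2))² = (-2 - 155)² = (-157)² = 24649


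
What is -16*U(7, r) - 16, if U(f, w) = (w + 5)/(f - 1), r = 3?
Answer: -112/3 ≈ -37.333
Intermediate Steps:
U(f, w) = (5 + w)/(-1 + f)
-16*U(7, r) - 16 = -16*(5 + 3)/(-1 + 7) - 16 = -16*8/6 - 16 = -8*8/3 - 16 = -16*4/3 - 16 = -64/3 - 16 = -112/3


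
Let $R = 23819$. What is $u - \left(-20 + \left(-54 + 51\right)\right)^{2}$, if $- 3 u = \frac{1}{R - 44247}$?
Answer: $- \frac{32419235}{61284} \approx -529.0$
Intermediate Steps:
$u = \frac{1}{61284}$ ($u = - \frac{1}{3 \left(23819 - 44247\right)} = - \frac{1}{3 \left(-20428\right)} = \left(- \frac{1}{3}\right) \left(- \frac{1}{20428}\right) = \frac{1}{61284} \approx 1.6317 \cdot 10^{-5}$)
$u - \left(-20 + \left(-54 + 51\right)\right)^{2} = \frac{1}{61284} - \left(-20 + \left(-54 + 51\right)\right)^{2} = \frac{1}{61284} - \left(-20 - 3\right)^{2} = \frac{1}{61284} - \left(-23\right)^{2} = \frac{1}{61284} - 529 = - \frac{32419235}{61284}$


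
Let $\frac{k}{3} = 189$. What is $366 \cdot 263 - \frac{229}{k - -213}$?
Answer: $\frac{75081011}{780} \approx 96258.0$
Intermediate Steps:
$k = 567$ ($k = 3 \cdot 189 = 567$)
$366 \cdot 263 - \frac{229}{k - -213} = 366 \cdot 263 - \frac{229}{567 - -213} = 96258 - \frac{229}{567 + 213} = 96258 - \frac{229}{780} = \frac{75081011}{780}$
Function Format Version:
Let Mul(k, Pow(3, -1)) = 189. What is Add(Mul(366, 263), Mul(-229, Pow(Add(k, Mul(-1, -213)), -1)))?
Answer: Rational(75081011, 780) ≈ 96258.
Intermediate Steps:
k = 567 (k = Mul(3, 189) = 567)
Add(Mul(366, 263), Mul(-229, Pow(Add(k, Mul(-1, -213)), -1))) = Add(Mul(366, 263), Mul(-229, Pow(Add(567, Mul(-1, -213)), -1))) = Add(96258, Mul(-229, Pow(Add(567, 213), -1))) = Add(96258, Mul(-229, Pow(780, -1))) = Add(96258, Mul(-229, Rational(1, 780))) = Add(96258, Rational(-229, 780)) = Rational(75081011, 780)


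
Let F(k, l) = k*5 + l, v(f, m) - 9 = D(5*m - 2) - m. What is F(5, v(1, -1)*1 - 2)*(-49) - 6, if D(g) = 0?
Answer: -1623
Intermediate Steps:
v(f, m) = 9 - m (v(f, m) = 9 + (0 - m) = 9 - m)
F(k, l) = l + 5*k (F(k, l) = 5*k + l = l + 5*k)
F(5, v(1, -1)*1 - 2)*(-49) - 6 = (((9 - 1*(-1))*1 - 2) + 5*5)*(-49) - 6 = (((9 + 1)*1 - 2) + 25)*(-49) - 6 = ((10*1 - 2) + 25)*(-49) - 6 = ((10 - 2) + 25)*(-49) - 6 = (8 + 25)*(-49) - 6 = 33*(-49) - 6 = -1617 - 6 = -1623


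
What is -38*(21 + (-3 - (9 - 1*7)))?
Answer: -608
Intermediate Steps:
-38*(21 + (-3 - (9 - 1*7))) = -38*(21 + (-3 - (9 - 7))) = -38*(21 + (-3 - 1*2)) = -38*(21 + (-3 - 2)) = -38*(21 - 5) = -38*16 = -608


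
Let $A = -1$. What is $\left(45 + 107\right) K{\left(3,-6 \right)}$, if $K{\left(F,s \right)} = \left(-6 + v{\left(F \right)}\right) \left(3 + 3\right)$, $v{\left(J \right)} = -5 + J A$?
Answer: $-12768$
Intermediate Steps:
$v{\left(J \right)} = -5 - J$ ($v{\left(J \right)} = -5 + J \left(-1\right) = -5 - J$)
$K{\left(F,s \right)} = -66 - 6 F$ ($K{\left(F,s \right)} = \left(-6 - \left(5 + F\right)\right) \left(3 + 3\right) = \left(-11 - F\right) 6 = -66 - 6 F$)
$\left(45 + 107\right) K{\left(3,-6 \right)} = \left(45 + 107\right) \left(-66 - 18\right) = 152 \left(-66 - 18\right) = 152 \left(-84\right) = -12768$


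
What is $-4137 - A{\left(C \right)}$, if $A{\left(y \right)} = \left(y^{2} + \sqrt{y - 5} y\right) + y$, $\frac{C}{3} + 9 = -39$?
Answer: $-24729 + 144 i \sqrt{149} \approx -24729.0 + 1757.7 i$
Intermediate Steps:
$C = -144$ ($C = -27 + 3 \left(-39\right) = -27 - 117 = -144$)
$A{\left(y \right)} = y + y^{2} + y \sqrt{-5 + y}$ ($A{\left(y \right)} = \left(y^{2} + \sqrt{-5 + y} y\right) + y = \left(y^{2} + y \sqrt{-5 + y}\right) + y = y + y^{2} + y \sqrt{-5 + y}$)
$-4137 - A{\left(C \right)} = -4137 - - 144 \left(1 - 144 + \sqrt{-5 - 144}\right) = -4137 - - 144 \left(1 - 144 + \sqrt{-149}\right) = -4137 - - 144 \left(1 - 144 + i \sqrt{149}\right) = -4137 - - 144 \left(-143 + i \sqrt{149}\right) = -4137 - \left(20592 - 144 i \sqrt{149}\right) = -24729 + 144 i \sqrt{149}$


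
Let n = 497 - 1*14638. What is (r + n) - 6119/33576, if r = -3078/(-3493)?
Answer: -1658388195227/117280968 ≈ -14140.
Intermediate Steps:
n = -14141 (n = 497 - 14638 = -14141)
r = 3078/3493 (r = -3078*(-1/3493) = 3078/3493 ≈ 0.88119)
(r + n) - 6119/33576 = (3078/3493 - 14141) - 6119/33576 = -49391435/3493 - 6119*1/33576 = -49391435/3493 - 6119/33576 = -1658388195227/117280968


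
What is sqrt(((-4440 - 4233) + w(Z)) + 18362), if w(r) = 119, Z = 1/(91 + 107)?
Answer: 4*sqrt(613) ≈ 99.035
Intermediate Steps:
Z = 1/198 ≈ 0.0050505
sqrt(((-4440 - 4233) + w(Z)) + 18362) = sqrt(((-4440 - 4233) + 119) + 18362) = sqrt((-8673 + 119) + 18362) = sqrt(-8554 + 18362) = sqrt(9808) = 4*sqrt(613)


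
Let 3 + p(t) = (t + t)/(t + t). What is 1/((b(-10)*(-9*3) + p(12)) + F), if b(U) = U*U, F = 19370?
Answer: 1/16668 ≈ 5.9995e-5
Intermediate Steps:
b(U) = U**2
p(t) = -2 (p(t) = -3 + (t + t)/(t + t) = -3 + (2*t)/((2*t)) = -3 + (2*t)*(1/(2*t)) = -3 + 1 = -2)
1/((b(-10)*(-9*3) + p(12)) + F) = 1/(((-10)**2*(-9*3) - 2) + 19370) = 1/((100*(-27) - 2) + 19370) = 1/((-2700 - 2) + 19370) = 1/(-2702 + 19370) = 1/16668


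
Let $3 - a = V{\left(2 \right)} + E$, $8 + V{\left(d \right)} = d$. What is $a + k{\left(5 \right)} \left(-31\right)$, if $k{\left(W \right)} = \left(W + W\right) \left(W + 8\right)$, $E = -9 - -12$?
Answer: $-4024$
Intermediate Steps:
$E = 3$ ($E = -9 + 12 = 3$)
$k{\left(W \right)} = 2 W \left(8 + W\right)$
$V{\left(d \right)} = -8 + d$
$a = 6$ ($a = 3 - \left(\left(-8 + 2\right) + 3\right) = 3 - \left(-6 + 3\right) = 3 - -3 = 3 + 3 = 6$)
$a + k{\left(5 \right)} \left(-31\right) = 6 + 2 \cdot 5 \left(8 + 5\right) \left(-31\right) = 6 + 2 \cdot 5 \cdot 13 \left(-31\right) = 6 + 130 \left(-31\right) = 6 - 4030 = -4024$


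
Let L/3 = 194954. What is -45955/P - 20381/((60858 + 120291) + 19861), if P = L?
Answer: -5289371743/29390777655 ≈ -0.17997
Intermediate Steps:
L = 584862 (L = 3*194954 = 584862)
P = 584862
-45955/P - 20381/((60858 + 120291) + 19861) = -45955/584862 - 20381/((60858 + 120291) + 19861) = -45955*1/584862 - 20381/(181149 + 19861) = -45955/584862 - 20381/201010 = -5289371743/29390777655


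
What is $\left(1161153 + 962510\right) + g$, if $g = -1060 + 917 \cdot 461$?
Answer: $2545340$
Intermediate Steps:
$g = 421677$ ($g = -1060 + 422737 = 421677$)
$\left(1161153 + 962510\right) + g = \left(1161153 + 962510\right) + 421677 = 2123663 + 421677 = 2545340$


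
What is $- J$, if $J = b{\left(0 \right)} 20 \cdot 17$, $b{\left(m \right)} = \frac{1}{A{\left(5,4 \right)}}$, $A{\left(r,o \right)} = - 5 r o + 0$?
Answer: $\frac{17}{5} \approx 3.4$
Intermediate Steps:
$A{\left(r,o \right)} = - 5 o r$ ($A{\left(r,o \right)} = - 5 o r + 0 = - 5 o r$)
$b{\left(m \right)} = - \frac{1}{100}$ ($b{\left(m \right)} = \frac{1}{\left(-5\right) 4 \cdot 5} = \frac{1}{-100} = - \frac{1}{100}$)
$J = - \frac{17}{5}$ ($J = \left(- \frac{1}{100}\right) 20 \cdot 17 = \left(- \frac{1}{5}\right) 17 = - \frac{17}{5} \approx -3.4$)
$- J = \left(-1\right) \left(- \frac{17}{5}\right) = \frac{17}{5}$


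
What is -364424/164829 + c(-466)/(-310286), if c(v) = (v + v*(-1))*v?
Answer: -364424/164829 ≈ -2.2109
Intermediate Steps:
c(v) = 0 (c(v) = (v - v)*v = 0*v = 0)
-364424/164829 + c(-466)/(-310286) = -364424/164829 + 0/(-310286) = -364424*1/164829 + 0*(-1/310286) = -364424/164829 + 0 = -364424/164829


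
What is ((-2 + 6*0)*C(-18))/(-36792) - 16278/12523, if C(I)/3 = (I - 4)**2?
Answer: -3348413/2742537 ≈ -1.2209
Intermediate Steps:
C(I) = 3*(-4 + I)**2 (C(I) = 3*(I - 4)**2 = 3*(-4 + I)**2)
((-2 + 6*0)*C(-18))/(-36792) - 16278/12523 = ((-2 + 6*0)*(3*(-4 - 18)**2))/(-36792) - 16278/12523 = ((-2 + 0)*(3*(-22)**2))*(-1/36792) - 16278*1/12523 = -6*484*(-1/36792) - 16278/12523 = -2*1452*(-1/36792) - 16278/12523 = -2904*(-1/36792) - 16278/12523 = 121/1533 - 16278/12523 = -3348413/2742537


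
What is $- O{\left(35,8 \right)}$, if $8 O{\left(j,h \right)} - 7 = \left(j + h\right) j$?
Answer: $-189$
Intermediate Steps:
$O{\left(j,h \right)} = \frac{7}{8} + \frac{j \left(h + j\right)}{8}$ ($O{\left(j,h \right)} = \frac{7}{8} + \frac{\left(j + h\right) j}{8} = \frac{7}{8} + \frac{\left(h + j\right) j}{8} = \frac{7}{8} + \frac{j \left(h + j\right)}{8}$)
$- O{\left(35,8 \right)} = - (\frac{7}{8} + \frac{35^{2}}{8} + \frac{1}{8} \cdot 8 \cdot 35) = - (\frac{7}{8} + \frac{1}{8} \cdot 1225 + 35) = - (\frac{7}{8} + \frac{1225}{8} + 35) = \left(-1\right) 189 = -189$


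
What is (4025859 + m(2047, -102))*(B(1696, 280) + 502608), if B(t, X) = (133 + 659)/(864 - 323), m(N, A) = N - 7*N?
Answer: 1091338625422440/541 ≈ 2.0173e+12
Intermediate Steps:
m(N, A) = -6*N
B(t, X) = 792/541
(4025859 + m(2047, -102))*(B(1696, 280) + 502608) = (4025859 - 6*2047)*(792/541 + 502608) = (4025859 - 12282)*(271911720/541) = 4013577*(271911720/541) = 1091338625422440/541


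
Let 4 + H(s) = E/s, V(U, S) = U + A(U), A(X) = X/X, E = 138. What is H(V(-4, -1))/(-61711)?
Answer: 50/61711 ≈ 0.00081023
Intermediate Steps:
A(X) = 1
V(U, S) = 1 + U (V(U, S) = U + 1 = 1 + U)
H(s) = -4 + 138/s
H(V(-4, -1))/(-61711) = (-4 + 138/(1 - 4))/(-61711) = (-4 + 138/(-3))*(-1/61711) = (-4 + 138*(-1/3))*(-1/61711) = (-4 - 46)*(-1/61711) = -50*(-1/61711) = 50/61711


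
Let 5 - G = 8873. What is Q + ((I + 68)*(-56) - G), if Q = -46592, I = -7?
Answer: -41140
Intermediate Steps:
G = -8868 (G = 5 - 1*8873 = 5 - 8873 = -8868)
Q + ((I + 68)*(-56) - G) = -46592 + ((-7 + 68)*(-56) - 1*(-8868)) = -46592 + (61*(-56) + 8868) = -46592 + (-3416 + 8868) = -46592 + 5452 = -41140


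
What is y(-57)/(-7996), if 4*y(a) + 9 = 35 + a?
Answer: 31/31984 ≈ 0.00096923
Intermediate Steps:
y(a) = 13/2 + a/4 (y(a) = -9/4 + (35 + a)/4 = -9/4 + (35/4 + a/4) = 13/2 + a/4)
y(-57)/(-7996) = (13/2 + (1/4)*(-57))/(-7996) = (13/2 - 57/4)*(-1/7996) = -31/4*(-1/7996) = 31/31984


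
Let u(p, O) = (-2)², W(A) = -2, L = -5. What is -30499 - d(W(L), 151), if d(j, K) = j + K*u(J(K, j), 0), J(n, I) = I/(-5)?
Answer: -31101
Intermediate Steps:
J(n, I) = -I/5 (J(n, I) = I*(-⅕) = -I/5)
u(p, O) = 4
d(j, K) = j + 4*K (d(j, K) = j + K*4 = j + 4*K)
-30499 - d(W(L), 151) = -30499 - (-2 + 4*151) = -30499 - (-2 + 604) = -30499 - 1*602 = -30499 - 602 = -31101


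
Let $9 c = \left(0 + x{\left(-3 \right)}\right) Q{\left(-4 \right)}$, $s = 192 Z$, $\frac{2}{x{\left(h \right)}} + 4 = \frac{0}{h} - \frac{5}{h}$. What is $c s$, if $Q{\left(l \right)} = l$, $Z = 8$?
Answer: $\frac{4096}{7} \approx 585.14$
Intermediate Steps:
$x{\left(h \right)} = \frac{2}{-4 - \frac{5}{h}}$ ($x{\left(h \right)} = \frac{2}{-4 + \left(\frac{0}{h} - \frac{5}{h}\right)} = \frac{2}{-4 + \left(0 - \frac{5}{h}\right)} = \frac{2}{-4 - \frac{5}{h}}$)
$s = 1536$ ($s = 192 \cdot 8 = 1536$)
$c = \frac{8}{21}$ ($c = \frac{\left(0 - - \frac{6}{5 + 4 \left(-3\right)}\right) \left(-4\right)}{9} = \frac{\left(0 - - \frac{6}{5 - 12}\right) \left(-4\right)}{9} = \frac{\left(0 - - \frac{6}{-7}\right) \left(-4\right)}{9} = \frac{\left(0 - \left(-6\right) \left(- \frac{1}{7}\right)\right) \left(-4\right)}{9} = \frac{\left(0 - \frac{6}{7}\right) \left(-4\right)}{9} = \frac{\left(- \frac{6}{7}\right) \left(-4\right)}{9} = \frac{1}{9} \cdot \frac{24}{7} = \frac{8}{21} \approx 0.38095$)
$c s = \frac{8}{21} \cdot 1536 = \frac{4096}{7}$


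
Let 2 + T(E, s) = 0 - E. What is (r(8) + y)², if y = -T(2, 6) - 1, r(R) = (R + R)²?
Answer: 67081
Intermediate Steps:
T(E, s) = -2 - E (T(E, s) = -2 + (0 - E) = -2 - E)
r(R) = 4*R² (r(R) = (2*R)² = 4*R²)
y = 3 (y = -(-2 - 1*2) - 1 = -(-2 - 2) - 1 = -1*(-4) - 1 = 4 - 1 = 3)
(r(8) + y)² = (4*8² + 3)² = (4*64 + 3)² = (256 + 3)² = 259² = 67081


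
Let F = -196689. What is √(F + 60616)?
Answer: 7*I*√2777 ≈ 368.88*I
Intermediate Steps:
√(F + 60616) = √(-196689 + 60616) = √(-136073) = 7*I*√2777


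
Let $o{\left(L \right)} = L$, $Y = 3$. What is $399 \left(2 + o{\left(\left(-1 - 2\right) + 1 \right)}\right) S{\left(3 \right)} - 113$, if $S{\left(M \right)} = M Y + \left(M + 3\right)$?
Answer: $-113$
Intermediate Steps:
$S{\left(M \right)} = 3 + 4 M$ ($S{\left(M \right)} = M 3 + \left(M + 3\right) = 3 M + \left(3 + M\right) = 3 + 4 M$)
$399 \left(2 + o{\left(\left(-1 - 2\right) + 1 \right)}\right) S{\left(3 \right)} - 113 = 399 \left(2 + \left(\left(-1 - 2\right) + 1\right)\right) \left(3 + 4 \cdot 3\right) - 113 = 399 \left(2 + \left(-3 + 1\right)\right) \left(3 + 12\right) - 113 = 399 \left(2 - 2\right) 15 - 113 = 399 \cdot 0 \cdot 15 - 113 = 399 \cdot 0 - 113 = 0 - 113 = -113$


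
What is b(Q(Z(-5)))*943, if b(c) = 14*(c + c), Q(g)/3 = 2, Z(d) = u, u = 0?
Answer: 158424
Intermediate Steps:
Z(d) = 0
Q(g) = 6 (Q(g) = 3*2 = 6)
b(c) = 28*c (b(c) = 14*(2*c) = 28*c)
b(Q(Z(-5)))*943 = (28*6)*943 = 168*943 = 158424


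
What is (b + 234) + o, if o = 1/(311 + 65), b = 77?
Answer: 116937/376 ≈ 311.00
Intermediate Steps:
o = 1/376 ≈ 0.0026596
(b + 234) + o = (77 + 234) + 1/376 = 311 + 1/376 = 116937/376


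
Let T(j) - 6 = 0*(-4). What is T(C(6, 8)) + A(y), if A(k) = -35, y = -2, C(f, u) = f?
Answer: -29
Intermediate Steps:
T(j) = 6 (T(j) = 6 + 0*(-4) = 6 + 0 = 6)
T(C(6, 8)) + A(y) = 6 - 35 = -29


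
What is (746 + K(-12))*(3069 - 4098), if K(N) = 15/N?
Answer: -3065391/4 ≈ -7.6635e+5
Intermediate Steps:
(746 + K(-12))*(3069 - 4098) = (746 + 15/(-12))*(3069 - 4098) = (746 + 15*(-1/12))*(-1029) = (746 - 5/4)*(-1029) = (2979/4)*(-1029) = -3065391/4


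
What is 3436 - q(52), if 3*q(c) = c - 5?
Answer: 10261/3 ≈ 3420.3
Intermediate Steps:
q(c) = -5/3 + c/3 (q(c) = (c - 5)/3 = (-5 + c)/3 = -5/3 + c/3)
3436 - q(52) = 3436 - (-5/3 + (⅓)*52) = 3436 - (-5/3 + 52/3) = 3436 - 1*47/3 = 3436 - 47/3 = 10261/3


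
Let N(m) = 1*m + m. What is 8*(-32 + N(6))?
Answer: -160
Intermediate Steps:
N(m) = 2*m (N(m) = m + m = 2*m)
8*(-32 + N(6)) = 8*(-32 + 2*6) = 8*(-32 + 12) = 8*(-20) = -160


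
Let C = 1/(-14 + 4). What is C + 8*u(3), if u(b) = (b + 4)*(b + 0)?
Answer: 1679/10 ≈ 167.90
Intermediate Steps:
u(b) = b*(4 + b) (u(b) = (4 + b)*b = b*(4 + b))
C = -⅒ (C = 1/(-10) = -⅒ ≈ -0.10000)
C + 8*u(3) = -⅒ + 8*(3*(4 + 3)) = -⅒ + 8*(3*7) = -⅒ + 8*21 = -⅒ + 168 = 1679/10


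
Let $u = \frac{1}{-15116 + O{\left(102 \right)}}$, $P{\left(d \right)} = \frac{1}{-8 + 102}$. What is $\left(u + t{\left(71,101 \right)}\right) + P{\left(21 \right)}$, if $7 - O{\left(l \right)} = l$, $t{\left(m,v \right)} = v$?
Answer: $\frac{144428351}{1429834} \approx 101.01$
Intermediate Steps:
$P{\left(d \right)} = \frac{1}{94}$
$O{\left(l \right)} = 7 - l$
$u = - \frac{1}{15211}$ ($u = \frac{1}{-15116 + \left(7 - 102\right)} = \frac{1}{-15116 - 95} = \frac{1}{-15211} = - \frac{1}{15211} \approx -6.5742 \cdot 10^{-5}$)
$\left(u + t{\left(71,101 \right)}\right) + P{\left(21 \right)} = \left(- \frac{1}{15211} + 101\right) + \frac{1}{94} = \frac{1536310}{15211} + \frac{1}{94} = \frac{144428351}{1429834}$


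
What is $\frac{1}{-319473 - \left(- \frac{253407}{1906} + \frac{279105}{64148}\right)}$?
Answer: $- \frac{61133044}{19522495176759} \approx -3.1314 \cdot 10^{-6}$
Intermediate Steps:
$\frac{1}{-319473 - \left(- \frac{253407}{1906} + \frac{279105}{64148}\right)} = \frac{1}{-319473 - - \frac{7861789053}{61133044}} = \frac{1}{-319473 + \left(- \frac{279105}{64148} + \frac{253407}{1906}\right)} = \frac{1}{-319473 + \frac{7861789053}{61133044}} = \frac{1}{- \frac{19522495176759}{61133044}} = - \frac{61133044}{19522495176759}$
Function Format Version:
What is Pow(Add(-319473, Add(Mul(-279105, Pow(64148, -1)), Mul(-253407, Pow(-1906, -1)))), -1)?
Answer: Rational(-61133044, 19522495176759) ≈ -3.1314e-6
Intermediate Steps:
Pow(Add(-319473, Add(Mul(-279105, Pow(64148, -1)), Mul(-253407, Pow(-1906, -1)))), -1) = Pow(Add(-319473, Add(Mul(-279105, Rational(1, 64148)), Mul(-253407, Rational(-1, 1906)))), -1) = Pow(Add(-319473, Add(Rational(-279105, 64148), Rational(253407, 1906))), -1) = Pow(Add(-319473, Rational(7861789053, 61133044)), -1) = Pow(Rational(-19522495176759, 61133044), -1) = Rational(-61133044, 19522495176759)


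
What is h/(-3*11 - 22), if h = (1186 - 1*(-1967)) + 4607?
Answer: -1552/11 ≈ -141.09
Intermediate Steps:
h = 7760 (h = (1186 + 1967) + 4607 = 3153 + 4607 = 7760)
h/(-3*11 - 22) = 7760/(-3*11 - 22) = 7760/(-33 - 22) = 7760/(-55) = 7760*(-1/55) = -1552/11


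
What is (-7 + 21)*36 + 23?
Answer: 527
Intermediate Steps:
(-7 + 21)*36 + 23 = 14*36 + 23 = 504 + 23 = 527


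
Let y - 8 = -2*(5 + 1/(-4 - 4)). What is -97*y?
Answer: 679/4 ≈ 169.75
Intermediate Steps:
y = -7/4 (y = 8 - 2*(5 + 1/(-4 - 4)) = 8 - 2*(5 + 1/(-8)) = 8 - 2*(5 - ⅛) = 8 - 2*39/8 = 8 - 39/4 = -7/4 ≈ -1.7500)
-97*y = -97*(-7/4) = 679/4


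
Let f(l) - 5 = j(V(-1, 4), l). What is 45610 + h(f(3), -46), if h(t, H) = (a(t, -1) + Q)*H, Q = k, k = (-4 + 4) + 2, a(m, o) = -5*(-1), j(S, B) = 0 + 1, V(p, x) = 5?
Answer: 45288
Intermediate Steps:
j(S, B) = 1
f(l) = 6 (f(l) = 5 + 1 = 6)
a(m, o) = 5
k = 2 (k = 0 + 2 = 2)
Q = 2
h(t, H) = 7*H (h(t, H) = (5 + 2)*H = 7*H)
45610 + h(f(3), -46) = 45610 + 7*(-46) = 45610 - 322 = 45288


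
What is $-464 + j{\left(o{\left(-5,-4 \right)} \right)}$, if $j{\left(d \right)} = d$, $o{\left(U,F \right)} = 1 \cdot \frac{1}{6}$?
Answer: $- \frac{2783}{6} \approx -463.83$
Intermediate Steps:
$o{\left(U,F \right)} = \frac{1}{6}$ ($o{\left(U,F \right)} = 1 \cdot \frac{1}{6} = \frac{1}{6}$)
$-464 + j{\left(o{\left(-5,-4 \right)} \right)} = -464 + \frac{1}{6} = - \frac{2783}{6}$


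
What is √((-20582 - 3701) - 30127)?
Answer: I*√54410 ≈ 233.26*I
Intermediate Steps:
√((-20582 - 3701) - 30127) = √(-24283 - 30127) = √(-54410) = I*√54410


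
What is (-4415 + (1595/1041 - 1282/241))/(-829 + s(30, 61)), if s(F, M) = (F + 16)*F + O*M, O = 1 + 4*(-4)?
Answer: 554294891/45660342 ≈ 12.140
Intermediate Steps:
O = -15 (O = 1 - 16 = -15)
s(F, M) = -15*M + F*(16 + F) (s(F, M) = (F + 16)*F - 15*M = (16 + F)*F - 15*M = F*(16 + F) - 15*M = -15*M + F*(16 + F))
(-4415 + (1595/1041 - 1282/241))/(-829 + s(30, 61)) = (-4415 + (1595/1041 - 1282/241))/(-829 + (30² - 15*61 + 16*30)) = (-4415 + (1595*(1/1041) - 1282*1/241))/(-829 + (900 - 915 + 480)) = (-4415 + (1595/1041 - 1282/241))/(-829 + 465) = (-4415 - 950167/250881)/(-364) = -1108589782/250881*(-1/364) = 554294891/45660342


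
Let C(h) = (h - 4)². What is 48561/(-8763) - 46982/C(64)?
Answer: -97753811/5257800 ≈ -18.592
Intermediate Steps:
C(h) = (-4 + h)²
48561/(-8763) - 46982/C(64) = 48561/(-8763) - 46982/(-4 + 64)² = 48561*(-1/8763) - 46982/(60²) = -16187/2921 - 46982/3600 = -16187/2921 - 46982*1/3600 = -16187/2921 - 23491/1800 = -97753811/5257800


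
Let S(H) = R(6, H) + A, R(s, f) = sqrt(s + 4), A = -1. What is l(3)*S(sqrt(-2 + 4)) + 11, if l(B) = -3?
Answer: 14 - 3*sqrt(10) ≈ 4.5132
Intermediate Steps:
R(s, f) = sqrt(4 + s)
S(H) = -1 + sqrt(10) (S(H) = sqrt(4 + 6) - 1 = sqrt(10) - 1 = -1 + sqrt(10))
l(3)*S(sqrt(-2 + 4)) + 11 = -3*(-1 + sqrt(10)) + 11 = (3 - 3*sqrt(10)) + 11 = 14 - 3*sqrt(10)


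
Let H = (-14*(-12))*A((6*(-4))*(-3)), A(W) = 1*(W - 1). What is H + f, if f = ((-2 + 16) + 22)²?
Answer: 13224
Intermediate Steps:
A(W) = -1 + W (A(W) = 1*(-1 + W) = -1 + W)
H = 11928 (H = (-14*(-12))*(-1 + (6*(-4))*(-3)) = 168*(-1 - 24*(-3)) = 168*(-1 + 72) = 168*71 = 11928)
f = 1296 (f = (14 + 22)² = 36² = 1296)
H + f = 11928 + 1296 = 13224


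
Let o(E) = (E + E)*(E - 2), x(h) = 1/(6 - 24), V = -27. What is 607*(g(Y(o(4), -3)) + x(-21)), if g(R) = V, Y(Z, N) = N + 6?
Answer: -295609/18 ≈ -16423.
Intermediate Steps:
x(h) = -1/18 (x(h) = 1/(-18) = -1/18)
o(E) = 2*E*(-2 + E) (o(E) = (2*E)*(-2 + E) = 2*E*(-2 + E))
Y(Z, N) = 6 + N
g(R) = -27
607*(g(Y(o(4), -3)) + x(-21)) = 607*(-27 - 1/18) = 607*(-487/18) = -295609/18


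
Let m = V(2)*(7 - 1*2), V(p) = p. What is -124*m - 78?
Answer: -1318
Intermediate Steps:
m = 10 (m = 2*(7 - 1*2) = 2*(7 - 2) = 2*5 = 10)
-124*m - 78 = -124*10 - 78 = -1240 - 78 = -1318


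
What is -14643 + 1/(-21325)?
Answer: -312261976/21325 ≈ -14643.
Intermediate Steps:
-14643 + 1/(-21325) = -14643 - 1/21325 = -312261976/21325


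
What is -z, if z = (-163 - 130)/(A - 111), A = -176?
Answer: -293/287 ≈ -1.0209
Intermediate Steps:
z = 293/287 (z = (-163 - 130)/(-176 - 111) = -293/(-287) = -293*(-1/287) = 293/287 ≈ 1.0209)
-z = -1*293/287 = -293/287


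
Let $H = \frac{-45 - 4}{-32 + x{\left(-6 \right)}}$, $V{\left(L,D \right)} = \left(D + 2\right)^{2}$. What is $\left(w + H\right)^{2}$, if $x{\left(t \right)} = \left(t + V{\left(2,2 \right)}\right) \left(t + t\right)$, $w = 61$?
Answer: $\frac{86881041}{23104} \approx 3760.4$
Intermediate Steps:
$V{\left(L,D \right)} = \left(2 + D\right)^{2}$
$x{\left(t \right)} = 2 t \left(16 + t\right)$ ($x{\left(t \right)} = \left(t + \left(2 + 2\right)^{2}\right) \left(t + t\right) = \left(t + 4^{2}\right) 2 t = \left(t + 16\right) 2 t = \left(16 + t\right) 2 t = 2 t \left(16 + t\right)$)
$H = \frac{49}{152}$ ($H = \frac{-45 - 4}{-32 + 2 \left(-6\right) \left(16 - 6\right)} = - \frac{49}{-32 + 2 \left(-6\right) 10} = - \frac{49}{-32 - 120} = - \frac{49}{-152} = \left(-49\right) \left(- \frac{1}{152}\right) = \frac{49}{152} \approx 0.32237$)
$\left(w + H\right)^{2} = \left(61 + \frac{49}{152}\right)^{2} = \left(\frac{9321}{152}\right)^{2} = \frac{86881041}{23104}$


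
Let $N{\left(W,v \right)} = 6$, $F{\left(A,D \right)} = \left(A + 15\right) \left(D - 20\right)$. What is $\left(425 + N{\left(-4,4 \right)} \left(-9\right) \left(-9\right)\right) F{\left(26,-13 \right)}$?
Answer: $-1232583$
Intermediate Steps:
$F{\left(A,D \right)} = \left(-20 + D\right) \left(15 + A\right)$ ($F{\left(A,D \right)} = \left(15 + A\right) \left(-20 + D\right) = \left(-20 + D\right) \left(15 + A\right)$)
$\left(425 + N{\left(-4,4 \right)} \left(-9\right) \left(-9\right)\right) F{\left(26,-13 \right)} = \left(425 + 6 \left(-9\right) \left(-9\right)\right) \left(-300 - 520 + 15 \left(-13\right) + 26 \left(-13\right)\right) = \left(425 - -486\right) \left(-300 - 520 - 195 - 338\right) = \left(425 + 486\right) \left(-1353\right) = 911 \left(-1353\right) = -1232583$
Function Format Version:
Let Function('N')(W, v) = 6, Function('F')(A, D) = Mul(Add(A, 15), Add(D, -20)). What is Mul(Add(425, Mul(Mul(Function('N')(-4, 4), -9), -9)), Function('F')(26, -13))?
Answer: -1232583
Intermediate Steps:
Function('F')(A, D) = Mul(Add(-20, D), Add(15, A)) (Function('F')(A, D) = Mul(Add(15, A), Add(-20, D)) = Mul(Add(-20, D), Add(15, A)))
Mul(Add(425, Mul(Mul(Function('N')(-4, 4), -9), -9)), Function('F')(26, -13)) = Mul(Add(425, Mul(Mul(6, -9), -9)), Add(-300, Mul(-20, 26), Mul(15, -13), Mul(26, -13))) = Mul(Add(425, Mul(-54, -9)), Add(-300, -520, -195, -338)) = Mul(Add(425, 486), -1353) = Mul(911, -1353) = -1232583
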